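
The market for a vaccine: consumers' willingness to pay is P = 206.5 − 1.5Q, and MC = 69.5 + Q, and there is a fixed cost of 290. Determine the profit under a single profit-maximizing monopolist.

Profit = 2056.125

A monopolist chooses Q where MR = MC. MR = 206.5 − 3Q; setting this equal to 69.5 + Q gives Q = 34.25 and P = 155.125.
Profit = 155.125·34.25 − (69.5·34.25 + ½·1·34.25²) − 290 = 2056.125.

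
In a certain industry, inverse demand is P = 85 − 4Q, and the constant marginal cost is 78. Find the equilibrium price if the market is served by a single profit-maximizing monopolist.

Monopoly sets MR = MC: 85 − 8Q = 78 ⇒ Q = 0.875, P = 85 − 4·0.875 = 81.5.

P = 81.5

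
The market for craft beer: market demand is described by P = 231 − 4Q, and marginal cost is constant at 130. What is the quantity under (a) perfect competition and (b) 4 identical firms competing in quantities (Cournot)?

Competition: Q = 25.25; Cournot: Q = 20.2

Under competition P = MC = 130, so Q = (231 − 130)/4 = 25.25.
Cournot with 4 identical firms: the symmetric best-response condition is 231 − 20q = 130. Each firm produces q = 5.05, total output Q = 20.2, price P = 150.2.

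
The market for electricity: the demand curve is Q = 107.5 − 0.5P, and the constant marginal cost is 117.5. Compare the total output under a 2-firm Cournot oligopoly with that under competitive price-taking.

Inverting demand: P = 215 − 2Q.
Cournot with 2 identical firms: the symmetric best-response condition is 215 − 6q = 117.5. Each firm produces q = 16.25, total output Q = 32.5, price P = 150.
Perfect competition: P = MC = 117.5, so 215 − 2Q = 117.5 and Q = 48.75.

Cournot: Q = 32.5; Competition: Q = 48.75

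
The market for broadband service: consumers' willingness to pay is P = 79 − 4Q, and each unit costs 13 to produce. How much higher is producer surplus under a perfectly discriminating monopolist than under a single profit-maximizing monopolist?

PS rises by 272.25

Monopoly sets MR = MC: 79 − 8Q = 13 ⇒ Q = 8.25, P = 79 − 4·8.25 = 46.
PS = (46 − 13)·8.25 = 272.25.
Under first-degree price discrimination the firm charges each unit its demand price and produces up to where P = MC, i.e. Q = 16.5. Consumer surplus is zero; producer surplus equals total surplus.
PS = ½·(79 − 13)·16.5 = 544.5.
Change in producer surplus: 544.5 − 272.25 = 272.25.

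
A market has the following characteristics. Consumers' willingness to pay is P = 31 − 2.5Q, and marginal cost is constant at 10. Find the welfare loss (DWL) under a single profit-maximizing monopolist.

Perfect competition: P = MC = 10, so 31 − 2.5Q = 10 and Q = 8.4.
The monopolist equates marginal revenue to marginal cost: 31 − 5Q = 10, so Q = 4.2. From demand, P = 20.5.
DWL is the triangle between Q = 4.2 and Q = 8.4: ½·(8.4 − 4.2)·(20.5 − 10) = 22.05.

DWL = 22.05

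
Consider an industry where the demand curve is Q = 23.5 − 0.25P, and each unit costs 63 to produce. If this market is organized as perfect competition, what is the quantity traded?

Inverting demand: P = 94 − 4Q.
Perfect competition: P = MC = 63, so 94 − 4Q = 63 and Q = 7.75.

Q = 7.75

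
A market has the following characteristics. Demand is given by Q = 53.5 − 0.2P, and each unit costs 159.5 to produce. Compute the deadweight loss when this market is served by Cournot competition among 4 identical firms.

Inverting demand: P = 267.5 − 5Q.
Perfect competition: P = MC = 159.5, so 267.5 − 5Q = 159.5 and Q = 21.6.
In a 4-firm Cournot equilibrium, symmetry and the first-order condition give q = (267.5 − 159.5)/(25) = 4.32. So Q = 17.28 and P = 181.1.
DWL is the triangle between Q = 17.28 and Q = 21.6: ½·(21.6 − 17.28)·(181.1 − 159.5) = 46.656.

DWL = 46.656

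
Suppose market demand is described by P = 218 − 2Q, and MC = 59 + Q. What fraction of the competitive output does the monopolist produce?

Q_m/Q_c = 0.6

The monopolist equates marginal revenue to marginal cost: 218 − 4Q = 59 + Q, so Q = 31.8. From demand, P = 154.4.
Under competition P = MC: 218 − 2Q = 59 + Q ⇒ Q = 53, P = 112.
Ratio Q_m/Q_c = 31.8/53 = 0.6.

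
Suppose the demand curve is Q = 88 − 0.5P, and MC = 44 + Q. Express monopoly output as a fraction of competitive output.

Q_m/Q_c = 0.6

Inverting demand: P = 176 − 2Q.
The monopolist equates marginal revenue to marginal cost: 176 − 4Q = 44 + Q, so Q = 26.4. From demand, P = 123.2.
Competitive equilibrium sets price equal to marginal cost: 176 − 2Q = 44 + Q, so Q = 44 and P = 88.
Ratio Q_m/Q_c = 26.4/44 = 0.6.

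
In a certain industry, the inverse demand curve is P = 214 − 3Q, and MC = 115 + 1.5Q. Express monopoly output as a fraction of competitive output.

Q_m/Q_c = 0.6

Monopoly sets MR = MC: 214 − 6Q = 115 + 1.5Q ⇒ Q = 13.2, P = 214 − 3·13.2 = 174.4.
Under competition P = MC: 214 − 3Q = 115 + 1.5Q ⇒ Q = 22, P = 148.
Ratio Q_m/Q_c = 13.2/22 = 0.6.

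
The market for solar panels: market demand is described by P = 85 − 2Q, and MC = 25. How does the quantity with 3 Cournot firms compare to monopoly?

In a 3-firm Cournot equilibrium, symmetry and the first-order condition give q = (85 − 25)/(8) = 7.5. So Q = 22.5 and P = 40.
A monopolist chooses Q where MR = MC. MR = 85 − 4Q; setting this equal to 25 gives Q = 15 and P = 55.

Cournot: Q = 22.5; Monopoly: Q = 15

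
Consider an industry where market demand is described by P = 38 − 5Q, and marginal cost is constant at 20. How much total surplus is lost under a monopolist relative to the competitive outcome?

Competitive firms price at marginal cost: P = 20, giving Q = 3.6.
Monopoly sets MR = MC: 38 − 10Q = 20 ⇒ Q = 1.8, P = 38 − 5·1.8 = 29.
DWL is the triangle between Q = 1.8 and Q = 3.6: ½·(3.6 − 1.8)·(29 − 20) = 8.1.

DWL = 8.1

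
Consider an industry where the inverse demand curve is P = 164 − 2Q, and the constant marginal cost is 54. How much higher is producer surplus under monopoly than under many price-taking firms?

Producer surplus rises by 1512.5

Perfect competition: P = MC = 54, so 164 − 2Q = 54 and Q = 55.
PS = (54 − 54)·55 = 0.
A monopolist chooses Q where MR = MC. MR = 164 − 4Q; setting this equal to 54 gives Q = 27.5 and P = 109.
PS = (109 − 54)·27.5 = 1512.5.
Change in producer surplus: 1512.5 − 0 = 1512.5.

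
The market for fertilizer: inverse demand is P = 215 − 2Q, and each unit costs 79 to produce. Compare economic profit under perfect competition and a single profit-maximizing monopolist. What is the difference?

Competitive firms price at marginal cost: P = 79, giving Q = 68.
Profit = (79 − 79)·68 = 0.
The monopolist equates marginal revenue to marginal cost: 215 − 4Q = 79, so Q = 34. From demand, P = 147.
Profit = (147 − 79)·34 = 2312.
Change in economic profit: 2312 − 0 = 2312.

Economic profit rises by 2312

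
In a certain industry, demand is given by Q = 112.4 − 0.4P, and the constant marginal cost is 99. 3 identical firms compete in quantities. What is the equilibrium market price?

Inverting demand: P = 281 − 2.5Q.
Cournot with 3 identical firms: the symmetric best-response condition is 281 − 10q = 99. Each firm produces q = 18.2, total output Q = 54.6, price P = 144.5.

P = 144.5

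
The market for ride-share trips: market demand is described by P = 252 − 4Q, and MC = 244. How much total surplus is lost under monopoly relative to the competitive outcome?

DWL = 2

Under competition P = MC = 244, so Q = (252 − 244)/4 = 2.
The monopolist equates marginal revenue to marginal cost: 252 − 8Q = 244, so Q = 1. From demand, P = 248.
DWL is the triangle between Q = 1 and Q = 2: ½·(2 − 1)·(248 − 244) = 2.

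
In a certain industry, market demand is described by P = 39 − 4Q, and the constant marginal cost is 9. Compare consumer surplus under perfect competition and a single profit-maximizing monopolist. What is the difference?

Competitive firms price at marginal cost: P = 9, giving Q = 7.5.
CS = ½·(39 − 9)·7.5 = 112.5.
Monopoly sets MR = MC: 39 − 8Q = 9 ⇒ Q = 3.75, P = 39 − 4·3.75 = 24.
CS = ½·(39 − 24)·3.75 = 28.125.
Change in consumer surplus: 28.125 − 112.5 = −84.375.

Consumer surplus falls by 84.375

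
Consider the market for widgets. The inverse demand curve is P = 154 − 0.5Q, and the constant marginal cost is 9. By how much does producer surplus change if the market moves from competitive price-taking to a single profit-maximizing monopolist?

Producer surplus rises by 10512.5

Competitive firms price at marginal cost: P = 9, giving Q = 290.
PS = (9 − 9)·290 = 0.
A monopolist chooses Q where MR = MC. MR = 154 − Q; setting this equal to 9 gives Q = 145 and P = 81.5.
PS = (81.5 − 9)·145 = 10512.5.
Change in producer surplus: 10512.5 − 0 = 10512.5.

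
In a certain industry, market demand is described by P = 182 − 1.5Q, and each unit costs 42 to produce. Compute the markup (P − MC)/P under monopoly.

A monopolist chooses Q where MR = MC. MR = 182 − 3Q; setting this equal to 42 gives Q = 140/3 and P = 112.
Lerner index = (P − MC)/P = (112 − 42)/112 = 0.625.

Lerner index = 0.625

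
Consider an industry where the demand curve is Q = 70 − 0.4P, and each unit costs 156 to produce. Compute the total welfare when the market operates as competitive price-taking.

Inverting demand: P = 175 − 2.5Q.
Perfect competition: P = MC = 156, so 175 − 2.5Q = 156 and Q = 7.6.
CS = ½·(175 − 156)·7.6 = 72.2; PS = (156 − 156)·7.6 = 0; TS = 72.2.

TS = 72.2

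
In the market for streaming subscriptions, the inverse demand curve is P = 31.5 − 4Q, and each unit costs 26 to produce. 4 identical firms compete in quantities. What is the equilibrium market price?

P = 27.1

In a 4-firm Cournot equilibrium, symmetry and the first-order condition give q = (31.5 − 26)/(20) = 0.275. So Q = 1.1 and P = 27.1.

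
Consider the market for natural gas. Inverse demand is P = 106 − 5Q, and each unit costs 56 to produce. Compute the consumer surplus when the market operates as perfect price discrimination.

CS = 0

With perfect price discrimination, output is the efficient level Q = 10 (where demand meets MC), but every buyer pays their willingness to pay: CS = 0 and PS = total surplus.
CS = 0.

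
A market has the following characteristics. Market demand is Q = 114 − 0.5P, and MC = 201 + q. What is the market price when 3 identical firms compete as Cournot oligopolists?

Inverting demand: P = 228 − 2Q.
With 3 symmetric Cournot firms, each firm's FOC gives 228 − 8q = 201 + q, so q = 3, Q = 3·3 = 9, and P = 210.

P = 210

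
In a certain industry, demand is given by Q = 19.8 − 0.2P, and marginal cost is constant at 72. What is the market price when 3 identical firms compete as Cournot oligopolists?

P = 78.75

Inverting demand: P = 99 − 5Q.
Cournot with 3 identical firms: the symmetric best-response condition is 99 − 20q = 72. Each firm produces q = 1.35, total output Q = 4.05, price P = 78.75.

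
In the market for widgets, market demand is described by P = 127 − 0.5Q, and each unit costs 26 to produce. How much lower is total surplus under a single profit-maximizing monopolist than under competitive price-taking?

Perfect competition: P = MC = 26, so 127 − 0.5Q = 26 and Q = 202.
CS = ½·(127 − 26)·202 = 10201; PS = (26 − 26)·202 = 0; TS = 10201.
The monopolist equates marginal revenue to marginal cost: 127 − Q = 26, so Q = 101. From demand, P = 76.5.
CS = ½·(127 − 76.5)·101 = 2550.25; PS = (76.5 − 26)·101 = 5100.5; TS = 7650.75.
Change in total surplus: 7650.75 − 10201 = −2550.25.

TS falls by 2550.25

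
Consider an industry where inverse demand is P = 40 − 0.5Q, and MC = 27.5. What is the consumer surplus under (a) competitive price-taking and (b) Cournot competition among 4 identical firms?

Perfect competition: P = MC = 27.5, so 40 − 0.5Q = 27.5 and Q = 25.
CS = ½·(40 − 27.5)·25 = 156.25.
In a 4-firm Cournot equilibrium, symmetry and the first-order condition give q = (40 − 27.5)/(2.5) = 5. So Q = 20 and P = 30.
CS = ½·(40 − 30)·20 = 100.

Competition: CS = 156.25; Cournot: CS = 100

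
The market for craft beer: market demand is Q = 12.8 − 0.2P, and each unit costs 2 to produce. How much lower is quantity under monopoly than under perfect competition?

Q falls by 6.2

Inverting demand: P = 64 − 5Q.
Under competition P = MC = 2, so Q = (64 − 2)/5 = 12.4.
A monopolist chooses Q where MR = MC. MR = 64 − 10Q; setting this equal to 2 gives Q = 6.2 and P = 33.
Change in quantity: 6.2 − 12.4 = −6.2.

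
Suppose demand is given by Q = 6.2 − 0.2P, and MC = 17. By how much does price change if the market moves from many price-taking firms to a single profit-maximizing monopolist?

P rises by 7

Inverting demand: P = 31 − 5Q.
Competitive firms price at marginal cost: P = 17, giving Q = 2.8.
The monopolist equates marginal revenue to marginal cost: 31 − 10Q = 17, so Q = 1.4. From demand, P = 24.
Change in price: 24 − 17 = 7.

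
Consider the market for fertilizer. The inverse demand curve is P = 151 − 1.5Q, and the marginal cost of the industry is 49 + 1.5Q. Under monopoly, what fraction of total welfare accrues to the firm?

PS/TS = 0.75

Monopoly sets MR = MC: 151 − 3Q = 49 + 1.5Q ⇒ Q = 68/3, P = 151 − 1.5·68/3 = 117.
CS = ½·(151 − 117)·68/3 = 1156/3.
PS = P·Q − VC(Q) = 117·68/3 − (49·68/3 + ½·1.5·(68/3)²) = 1156.
Share captured = PS/TS = 1156/(4624/3) = 0.75.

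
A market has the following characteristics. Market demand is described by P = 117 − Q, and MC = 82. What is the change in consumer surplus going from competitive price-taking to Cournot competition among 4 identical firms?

CS falls by 220.5

Under competition P = MC = 82, so Q = (117 − 82)/1 = 35.
CS = ½·(117 − 82)·35 = 612.5.
Cournot with 4 identical firms: the symmetric best-response condition is 117 − 5q = 82. Each firm produces q = 7, total output Q = 28, price P = 89.
CS = ½·(117 − 89)·28 = 392.
Change in consumer surplus: 392 − 612.5 = −220.5.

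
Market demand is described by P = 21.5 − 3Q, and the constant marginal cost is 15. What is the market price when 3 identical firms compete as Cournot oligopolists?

With 3 symmetric Cournot firms, each firm's FOC gives 21.5 − 12q = 15, so q = 13/24, Q = 3·13/24 = 1.625, and P = 16.625.

P = 16.625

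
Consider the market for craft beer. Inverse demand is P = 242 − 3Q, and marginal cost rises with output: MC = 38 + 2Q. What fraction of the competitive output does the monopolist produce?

The monopolist equates marginal revenue to marginal cost: 242 − 6Q = 38 + 2Q, so Q = 25.5. From demand, P = 165.5.
Competitive equilibrium sets price equal to marginal cost: 242 − 3Q = 38 + 2Q, so Q = 40.8 and P = 119.6.
Ratio Q_m/Q_c = 25.5/40.8 = 0.625.

Q_m/Q_c = 0.625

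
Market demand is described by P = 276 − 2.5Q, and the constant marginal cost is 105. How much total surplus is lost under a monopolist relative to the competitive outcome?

DWL = 1462.05

Under competition P = MC = 105, so Q = (276 − 105)/2.5 = 68.4.
The monopolist equates marginal revenue to marginal cost: 276 − 5Q = 105, so Q = 34.2. From demand, P = 190.5.
DWL is the triangle between Q = 34.2 and Q = 68.4: ½·(68.4 − 34.2)·(190.5 − 105) = 1462.05.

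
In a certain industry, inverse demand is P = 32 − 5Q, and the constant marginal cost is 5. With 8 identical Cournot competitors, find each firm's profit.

Cournot with 8 identical firms: the symmetric best-response condition is 32 − 45q = 5. Each firm produces q = 0.6, total output Q = 4.8, price P = 8.
Each firm's profit = (8 − 5)·0.6 = 1.8.

π_i = 1.8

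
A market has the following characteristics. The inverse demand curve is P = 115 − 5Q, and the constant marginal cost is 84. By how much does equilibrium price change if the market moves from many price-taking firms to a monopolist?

Perfect competition: P = MC = 84, so 115 − 5Q = 84 and Q = 6.2.
The monopolist equates marginal revenue to marginal cost: 115 − 10Q = 84, so Q = 3.1. From demand, P = 99.5.
Change in equilibrium price: 99.5 − 84 = 15.5.

P rises by 15.5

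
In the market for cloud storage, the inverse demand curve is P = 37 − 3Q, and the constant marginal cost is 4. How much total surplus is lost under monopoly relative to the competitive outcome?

DWL = 45.375

Perfect competition: P = MC = 4, so 37 − 3Q = 4 and Q = 11.
A monopolist chooses Q where MR = MC. MR = 37 − 6Q; setting this equal to 4 gives Q = 5.5 and P = 20.5.
DWL is the triangle between Q = 5.5 and Q = 11: ½·(11 − 5.5)·(20.5 − 4) = 45.375.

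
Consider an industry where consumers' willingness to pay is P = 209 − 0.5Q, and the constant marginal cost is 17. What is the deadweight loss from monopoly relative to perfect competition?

Under competition P = MC = 17, so Q = (209 − 17)/0.5 = 384.
The monopolist equates marginal revenue to marginal cost: 209 − Q = 17, so Q = 192. From demand, P = 113.
DWL is the triangle between Q = 192 and Q = 384: ½·(384 − 192)·(113 − 17) = 9216.

DWL = 9216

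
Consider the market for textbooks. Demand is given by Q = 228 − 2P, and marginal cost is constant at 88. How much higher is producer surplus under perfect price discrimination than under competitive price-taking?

Inverting demand: P = 114 − 0.5Q.
Under competition P = MC = 88, so Q = (114 − 88)/0.5 = 52.
PS = (88 − 88)·52 = 0.
With perfect price discrimination, output is the efficient level Q = 52 (where demand meets MC), but every buyer pays their willingness to pay: CS = 0 and PS = total surplus.
PS = ½·(114 − 88)·52 = 676.
Change in producer surplus: 676 − 0 = 676.

PS rises by 676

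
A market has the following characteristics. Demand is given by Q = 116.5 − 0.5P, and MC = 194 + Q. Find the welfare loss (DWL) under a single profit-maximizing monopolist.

DWL = 40.56

Inverting demand: P = 233 − 2Q.
Competitive equilibrium sets price equal to marginal cost: 233 − 2Q = 194 + Q, so Q = 13 and P = 207.
A monopolist chooses Q where MR = MC. MR = 233 − 4Q; setting this equal to 194 + Q gives Q = 7.8 and P = 217.4.
CS = ½·(233 − 207)·13 = 169; PS = (207·13 − 194·13 − ½·1·13²) = 84.5; TS = 253.5.
CS = ½·(233 − 217.4)·7.8 = 60.84; PS = (217.4·7.8 − 194·7.8 − ½·1·7.8²) = 152.1; TS = 212.94.
DWL = 253.5 − 212.94 = 40.56.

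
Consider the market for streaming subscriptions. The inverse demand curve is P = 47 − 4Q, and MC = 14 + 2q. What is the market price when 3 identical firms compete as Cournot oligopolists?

With 3 symmetric Cournot firms, each firm's FOC gives 47 − 16q = 14 + 2q, so q = 11/6, Q = 3·11/6 = 5.5, and P = 25.

P = 25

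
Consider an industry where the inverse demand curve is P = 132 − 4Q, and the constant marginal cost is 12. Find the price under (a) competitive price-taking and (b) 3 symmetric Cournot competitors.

Under competition P = MC = 12, so Q = (132 − 12)/4 = 30.
Cournot with 3 identical firms: the symmetric best-response condition is 132 − 16q = 12. Each firm produces q = 7.5, total output Q = 22.5, price P = 42.

Competition: P = 12; Cournot: P = 42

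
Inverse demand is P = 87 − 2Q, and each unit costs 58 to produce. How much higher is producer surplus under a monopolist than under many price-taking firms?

PS rises by 105.125

Perfect competition: P = MC = 58, so 87 − 2Q = 58 and Q = 14.5.
PS = (58 − 58)·14.5 = 0.
The monopolist equates marginal revenue to marginal cost: 87 − 4Q = 58, so Q = 7.25. From demand, P = 72.5.
PS = (72.5 − 58)·7.25 = 105.125.
Change in producer surplus: 105.125 − 0 = 105.125.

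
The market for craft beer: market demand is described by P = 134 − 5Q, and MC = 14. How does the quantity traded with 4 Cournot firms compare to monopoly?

Cournot: Q = 19.2; Monopoly: Q = 12

Cournot with 4 identical firms: the symmetric best-response condition is 134 − 25q = 14. Each firm produces q = 4.8, total output Q = 19.2, price P = 38.
Monopoly sets MR = MC: 134 − 10Q = 14 ⇒ Q = 12, P = 134 − 5·12 = 74.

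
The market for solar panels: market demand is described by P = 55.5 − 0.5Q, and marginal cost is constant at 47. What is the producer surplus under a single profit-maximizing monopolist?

A monopolist chooses Q where MR = MC. MR = 55.5 − Q; setting this equal to 47 gives Q = 8.5 and P = 51.25.
PS = (51.25 − 47)·8.5 = 36.125.

PS = 36.125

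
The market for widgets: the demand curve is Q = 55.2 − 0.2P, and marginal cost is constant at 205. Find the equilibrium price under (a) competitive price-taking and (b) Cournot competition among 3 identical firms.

Competition: P = 205; Cournot: P = 222.75

Inverting demand: P = 276 − 5Q.
Perfect competition: P = MC = 205, so 276 − 5Q = 205 and Q = 14.2.
In a 3-firm Cournot equilibrium, symmetry and the first-order condition give q = (276 − 205)/(20) = 3.55. So Q = 10.65 and P = 222.75.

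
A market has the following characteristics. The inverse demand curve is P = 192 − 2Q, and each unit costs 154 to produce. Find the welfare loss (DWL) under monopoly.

Perfect competition: P = MC = 154, so 192 − 2Q = 154 and Q = 19.
The monopolist equates marginal revenue to marginal cost: 192 − 4Q = 154, so Q = 9.5. From demand, P = 173.
DWL is the triangle between Q = 9.5 and Q = 19: ½·(19 − 9.5)·(173 − 154) = 90.25.

DWL = 90.25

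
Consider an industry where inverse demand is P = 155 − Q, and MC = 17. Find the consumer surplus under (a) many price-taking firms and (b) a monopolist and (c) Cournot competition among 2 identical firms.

Competitive firms price at marginal cost: P = 17, giving Q = 138.
CS = ½·(155 − 17)·138 = 9522.
The monopolist equates marginal revenue to marginal cost: 155 − 2Q = 17, so Q = 69. From demand, P = 86.
CS = ½·(155 − 86)·69 = 2380.5.
In a 2-firm Cournot equilibrium, symmetry and the first-order condition give q = (155 − 17)/(3) = 46. So Q = 92 and P = 63.
CS = ½·(155 − 63)·92 = 4232.

Competition: CS = 9522; Monopoly: CS = 2380.5; Cournot: CS = 4232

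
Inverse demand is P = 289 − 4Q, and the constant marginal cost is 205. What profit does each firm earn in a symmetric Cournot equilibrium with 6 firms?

π_i = 36

Cournot with 6 identical firms: the symmetric best-response condition is 289 − 28q = 205. Each firm produces q = 3, total output Q = 18, price P = 217.
Each firm's profit = (217 − 205)·3 = 36.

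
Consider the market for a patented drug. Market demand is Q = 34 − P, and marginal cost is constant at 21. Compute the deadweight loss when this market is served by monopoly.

Inverting demand: P = 34 − Q.
Competitive firms price at marginal cost: P = 21, giving Q = 13.
Monopoly sets MR = MC: 34 − 2Q = 21 ⇒ Q = 6.5, P = 34 − 6.5 = 27.5.
DWL is the triangle between Q = 6.5 and Q = 13: ½·(13 − 6.5)·(27.5 − 21) = 21.125.

DWL = 21.125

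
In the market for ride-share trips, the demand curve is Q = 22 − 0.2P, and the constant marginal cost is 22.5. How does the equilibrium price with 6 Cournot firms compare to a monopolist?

Cournot: P = 35; Monopoly: P = 66.25

Inverting demand: P = 110 − 5Q.
With 6 symmetric Cournot firms, each firm's FOC gives 110 − 35q = 22.5, so q = 2.5, Q = 6·2.5 = 15, and P = 35.
The monopolist equates marginal revenue to marginal cost: 110 − 10Q = 22.5, so Q = 8.75. From demand, P = 66.25.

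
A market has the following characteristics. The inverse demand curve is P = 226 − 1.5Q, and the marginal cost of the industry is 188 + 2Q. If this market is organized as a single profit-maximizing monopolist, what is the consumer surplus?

Monopoly sets MR = MC: 226 − 3Q = 188 + 2Q ⇒ Q = 7.6, P = 226 − 1.5·7.6 = 214.6.
CS = ½·(226 − 214.6)·7.6 = 43.32.

CS = 43.32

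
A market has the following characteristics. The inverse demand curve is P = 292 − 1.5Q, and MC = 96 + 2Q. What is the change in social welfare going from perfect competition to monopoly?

Under competition P = MC: 292 − 1.5Q = 96 + 2Q ⇒ Q = 56, P = 208.
CS = ½·(292 − 208)·56 = 2352; PS = (208·56 − 96·56 − ½·2·56²) = 3136; TS = 5488.
Monopoly sets MR = MC: 292 − 3Q = 96 + 2Q ⇒ Q = 39.2, P = 292 − 1.5·39.2 = 233.2.
CS = ½·(292 − 233.2)·39.2 = 1152.48; PS = (233.2·39.2 − 96·39.2 − ½·2·39.2²) = 3841.6; TS = 4994.08.
Change in social welfare: 4994.08 − 5488 = −493.92.

Social welfare falls by 493.92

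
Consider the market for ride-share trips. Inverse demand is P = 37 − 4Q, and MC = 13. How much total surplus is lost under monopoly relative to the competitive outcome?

DWL = 18

Under competition P = MC = 13, so Q = (37 − 13)/4 = 6.
A monopolist chooses Q where MR = MC. MR = 37 − 8Q; setting this equal to 13 gives Q = 3 and P = 25.
DWL is the triangle between Q = 3 and Q = 6: ½·(6 − 3)·(25 − 13) = 18.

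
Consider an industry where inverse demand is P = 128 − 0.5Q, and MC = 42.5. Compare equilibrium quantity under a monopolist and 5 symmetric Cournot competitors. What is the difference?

Q rises by 57

Monopoly sets MR = MC: 128 − Q = 42.5 ⇒ Q = 85.5, P = 128 − 0.5·85.5 = 85.25.
With 5 symmetric Cournot firms, each firm's FOC gives 128 − 3q = 42.5, so q = 28.5, Q = 5·28.5 = 142.5, and P = 56.75.
Change in equilibrium quantity: 142.5 − 85.5 = 57.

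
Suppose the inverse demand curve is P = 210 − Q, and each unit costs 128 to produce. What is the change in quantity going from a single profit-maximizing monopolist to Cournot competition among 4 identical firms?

Q rises by 24.6

Monopoly sets MR = MC: 210 − 2Q = 128 ⇒ Q = 41, P = 210 − 41 = 169.
With 4 symmetric Cournot firms, each firm's FOC gives 210 − 5q = 128, so q = 16.4, Q = 4·16.4 = 65.6, and P = 144.4.
Change in quantity: 65.6 − 41 = 24.6.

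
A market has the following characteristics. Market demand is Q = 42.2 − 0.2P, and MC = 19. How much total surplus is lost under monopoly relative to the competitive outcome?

Inverting demand: P = 211 − 5Q.
Under competition P = MC = 19, so Q = (211 − 19)/5 = 38.4.
A monopolist chooses Q where MR = MC. MR = 211 − 10Q; setting this equal to 19 gives Q = 19.2 and P = 115.
DWL is the triangle between Q = 19.2 and Q = 38.4: ½·(38.4 − 19.2)·(115 − 19) = 921.6.

DWL = 921.6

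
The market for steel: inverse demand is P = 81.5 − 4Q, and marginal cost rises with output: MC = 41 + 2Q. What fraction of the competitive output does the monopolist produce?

Q_m/Q_c = 0.6

A monopolist chooses Q where MR = MC. MR = 81.5 − 8Q; setting this equal to 41 + 2Q gives Q = 4.05 and P = 65.3.
Competitive equilibrium sets price equal to marginal cost: 81.5 − 4Q = 41 + 2Q, so Q = 6.75 and P = 54.5.
Ratio Q_m/Q_c = 4.05/6.75 = 0.6.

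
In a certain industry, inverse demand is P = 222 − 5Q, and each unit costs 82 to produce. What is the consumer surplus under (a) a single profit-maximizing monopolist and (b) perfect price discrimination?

Monopoly: CS = 490; Perfect PD: CS = 0

A monopolist chooses Q where MR = MC. MR = 222 − 10Q; setting this equal to 82 gives Q = 14 and P = 152.
CS = ½·(222 − 152)·14 = 490.
With perfect price discrimination, output is the efficient level Q = 28 (where demand meets MC), but every buyer pays their willingness to pay: CS = 0 and PS = total surplus.
CS = 0.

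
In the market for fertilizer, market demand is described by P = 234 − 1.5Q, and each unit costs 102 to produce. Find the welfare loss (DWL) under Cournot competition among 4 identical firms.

Perfect competition: P = MC = 102, so 234 − 1.5Q = 102 and Q = 88.
Cournot with 4 identical firms: the symmetric best-response condition is 234 − 7.5q = 102. Each firm produces q = 17.6, total output Q = 70.4, price P = 128.4.
DWL is the triangle between Q = 70.4 and Q = 88: ½·(88 − 70.4)·(128.4 − 102) = 232.32.

DWL = 232.32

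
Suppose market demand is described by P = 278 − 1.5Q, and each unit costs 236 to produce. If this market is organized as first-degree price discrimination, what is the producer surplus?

With perfect price discrimination, output is the efficient level Q = 28 (where demand meets MC), but every buyer pays their willingness to pay: CS = 0 and PS = total surplus.
PS = ½·(278 − 236)·28 = 588.

PS = 588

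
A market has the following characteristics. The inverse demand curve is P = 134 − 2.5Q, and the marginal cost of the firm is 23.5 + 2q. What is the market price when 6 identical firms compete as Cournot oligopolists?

Cournot with 6 identical firms: the symmetric best-response condition is 134 − 17.5q = 23.5 + 2q. Each firm produces q = 17/3, total output Q = 34, price P = 49.

P = 49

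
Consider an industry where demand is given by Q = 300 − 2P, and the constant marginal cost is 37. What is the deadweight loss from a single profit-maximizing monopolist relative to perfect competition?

Inverting demand: P = 150 − 0.5Q.
Under competition P = MC = 37, so Q = (150 − 37)/0.5 = 226.
The monopolist equates marginal revenue to marginal cost: 150 − Q = 37, so Q = 113. From demand, P = 93.5.
DWL is the triangle between Q = 113 and Q = 226: ½·(226 − 113)·(93.5 − 37) = 3192.25.

DWL = 3192.25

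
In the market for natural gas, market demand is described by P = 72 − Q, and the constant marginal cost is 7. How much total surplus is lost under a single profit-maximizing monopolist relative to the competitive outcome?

DWL = 528.125

Competitive firms price at marginal cost: P = 7, giving Q = 65.
Monopoly sets MR = MC: 72 − 2Q = 7 ⇒ Q = 32.5, P = 72 − 32.5 = 39.5.
DWL is the triangle between Q = 32.5 and Q = 65: ½·(65 − 32.5)·(39.5 − 7) = 528.125.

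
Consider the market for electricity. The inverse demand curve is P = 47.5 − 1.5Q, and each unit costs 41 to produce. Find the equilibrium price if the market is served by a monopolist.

P = 44.25

Monopoly sets MR = MC: 47.5 − 3Q = 41 ⇒ Q = 13/6, P = 47.5 − 1.5·13/6 = 44.25.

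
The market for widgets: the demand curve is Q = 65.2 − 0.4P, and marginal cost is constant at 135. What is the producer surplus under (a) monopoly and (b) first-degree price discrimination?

Monopoly: PS = 78.4; Perfect PD: PS = 156.8

Inverting demand: P = 163 − 2.5Q.
A monopolist chooses Q where MR = MC. MR = 163 − 5Q; setting this equal to 135 gives Q = 5.6 and P = 149.
PS = (149 − 135)·5.6 = 78.4.
Under first-degree price discrimination the firm charges each unit its demand price and produces up to where P = MC, i.e. Q = 11.2. Consumer surplus is zero; producer surplus equals total surplus.
PS = ½·(163 − 135)·11.2 = 156.8.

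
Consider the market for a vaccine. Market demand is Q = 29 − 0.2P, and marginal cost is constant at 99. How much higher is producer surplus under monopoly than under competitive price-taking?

PS rises by 105.8

Inverting demand: P = 145 − 5Q.
Perfect competition: P = MC = 99, so 145 − 5Q = 99 and Q = 9.2.
PS = (99 − 99)·9.2 = 0.
The monopolist equates marginal revenue to marginal cost: 145 − 10Q = 99, so Q = 4.6. From demand, P = 122.
PS = (122 − 99)·4.6 = 105.8.
Change in producer surplus: 105.8 − 0 = 105.8.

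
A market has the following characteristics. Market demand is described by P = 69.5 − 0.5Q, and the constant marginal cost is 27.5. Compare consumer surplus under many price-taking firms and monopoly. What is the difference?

CS falls by 1323

Perfect competition: P = MC = 27.5, so 69.5 − 0.5Q = 27.5 and Q = 84.
CS = ½·(69.5 − 27.5)·84 = 1764.
The monopolist equates marginal revenue to marginal cost: 69.5 − Q = 27.5, so Q = 42. From demand, P = 48.5.
CS = ½·(69.5 − 48.5)·42 = 441.
Change in consumer surplus: 441 − 1764 = −1323.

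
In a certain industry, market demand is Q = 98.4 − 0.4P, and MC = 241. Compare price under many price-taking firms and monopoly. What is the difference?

Inverting demand: P = 246 − 2.5Q.
Under competition P = MC = 241, so Q = (246 − 241)/2.5 = 2.
Monopoly sets MR = MC: 246 − 5Q = 241 ⇒ Q = 1, P = 246 − 2.5·1 = 243.5.
Change in price: 243.5 − 241 = 2.5.

P rises by 2.5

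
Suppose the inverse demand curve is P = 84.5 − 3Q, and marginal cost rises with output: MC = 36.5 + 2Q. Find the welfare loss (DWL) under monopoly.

DWL = 32.4

Under competition P = MC: 84.5 − 3Q = 36.5 + 2Q ⇒ Q = 9.6, P = 55.7.
Monopoly sets MR = MC: 84.5 − 6Q = 36.5 + 2Q ⇒ Q = 6, P = 84.5 − 3·6 = 66.5.
CS = ½·(84.5 − 55.7)·9.6 = 138.24; PS = (55.7·9.6 − 36.5·9.6 − ½·2·9.6²) = 92.16; TS = 230.4.
CS = ½·(84.5 − 66.5)·6 = 54; PS = (66.5·6 − 36.5·6 − ½·2·6²) = 144; TS = 198.
DWL = 230.4 − 198 = 32.4.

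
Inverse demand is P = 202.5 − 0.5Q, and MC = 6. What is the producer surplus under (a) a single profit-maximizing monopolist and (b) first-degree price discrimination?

Monopoly: PS = 19306.125; Perfect PD: PS = 38612.25

The monopolist equates marginal revenue to marginal cost: 202.5 − Q = 6, so Q = 196.5. From demand, P = 104.25.
PS = (104.25 − 6)·196.5 = 19306.125.
With perfect price discrimination, output is the efficient level Q = 393 (where demand meets MC), but every buyer pays their willingness to pay: CS = 0 and PS = total surplus.
PS = ½·(202.5 − 6)·393 = 38612.25.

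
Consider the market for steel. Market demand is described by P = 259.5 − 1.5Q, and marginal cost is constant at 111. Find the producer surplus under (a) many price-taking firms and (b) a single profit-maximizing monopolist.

Competition: PS = 0; Monopoly: PS = 3675.375

Perfect competition: P = MC = 111, so 259.5 − 1.5Q = 111 and Q = 99.
PS = (111 − 111)·99 = 0.
Monopoly sets MR = MC: 259.5 − 3Q = 111 ⇒ Q = 49.5, P = 259.5 − 1.5·49.5 = 185.25.
PS = (185.25 − 111)·49.5 = 3675.375.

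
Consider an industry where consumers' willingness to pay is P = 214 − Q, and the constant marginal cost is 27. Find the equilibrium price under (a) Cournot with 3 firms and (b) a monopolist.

Cournot: P = 73.75; Monopoly: P = 120.5

In a 3-firm Cournot equilibrium, symmetry and the first-order condition give q = (214 − 27)/(4) = 46.75. So Q = 140.25 and P = 73.75.
A monopolist chooses Q where MR = MC. MR = 214 − 2Q; setting this equal to 27 gives Q = 93.5 and P = 120.5.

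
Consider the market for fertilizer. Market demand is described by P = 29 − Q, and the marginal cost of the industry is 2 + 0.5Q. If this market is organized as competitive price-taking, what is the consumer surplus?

CS = 162

Under competition P = MC: 29 − Q = 2 + 0.5Q ⇒ Q = 18, P = 11.
CS = ½·(29 − 11)·18 = 162.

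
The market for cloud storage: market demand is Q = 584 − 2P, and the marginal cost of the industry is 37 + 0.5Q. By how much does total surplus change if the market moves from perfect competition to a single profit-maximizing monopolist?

TS falls by 3612.5

Inverting demand: P = 292 − 0.5Q.
Competitive equilibrium sets price equal to marginal cost: 292 − 0.5Q = 37 + 0.5Q, so Q = 255 and P = 164.5.
CS = ½·(292 − 164.5)·255 = 16256.25; PS = (164.5·255 − 37·255 − ½·0.5·255²) = 16256.25; TS = 32512.5.
The monopolist equates marginal revenue to marginal cost: 292 − Q = 37 + 0.5Q, so Q = 170. From demand, P = 207.
CS = ½·(292 − 207)·170 = 7225; PS = (207·170 − 37·170 − ½·0.5·170²) = 21675; TS = 28900.
Change in total surplus: 28900 − 32512.5 = −3612.5.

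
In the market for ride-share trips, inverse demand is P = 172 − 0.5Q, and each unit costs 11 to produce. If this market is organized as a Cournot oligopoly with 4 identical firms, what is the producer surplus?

In a 4-firm Cournot equilibrium, symmetry and the first-order condition give q = (172 − 11)/(2.5) = 64.4. So Q = 257.6 and P = 43.2.
PS = (43.2 − 11)·257.6 = 8294.72.

PS = 8294.72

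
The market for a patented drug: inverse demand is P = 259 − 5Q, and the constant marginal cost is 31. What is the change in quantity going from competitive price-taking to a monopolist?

Perfect competition: P = MC = 31, so 259 − 5Q = 31 and Q = 45.6.
A monopolist chooses Q where MR = MC. MR = 259 − 10Q; setting this equal to 31 gives Q = 22.8 and P = 145.
Change in quantity: 22.8 − 45.6 = −22.8.

Quantity falls by 22.8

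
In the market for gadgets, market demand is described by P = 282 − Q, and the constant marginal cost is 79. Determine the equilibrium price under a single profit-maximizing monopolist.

The monopolist equates marginal revenue to marginal cost: 282 − 2Q = 79, so Q = 101.5. From demand, P = 180.5.

P = 180.5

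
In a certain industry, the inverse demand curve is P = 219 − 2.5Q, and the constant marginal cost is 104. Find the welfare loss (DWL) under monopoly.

Perfect competition: P = MC = 104, so 219 − 2.5Q = 104 and Q = 46.
Monopoly sets MR = MC: 219 − 5Q = 104 ⇒ Q = 23, P = 219 − 2.5·23 = 161.5.
DWL is the triangle between Q = 23 and Q = 46: ½·(46 − 23)·(161.5 − 104) = 661.25.

DWL = 661.25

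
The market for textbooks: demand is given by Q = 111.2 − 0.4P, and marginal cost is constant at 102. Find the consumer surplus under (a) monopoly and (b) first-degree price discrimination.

Inverting demand: P = 278 − 2.5Q.
Monopoly sets MR = MC: 278 − 5Q = 102 ⇒ Q = 35.2, P = 278 − 2.5·35.2 = 190.
CS = ½·(278 − 190)·35.2 = 1548.8.
Under first-degree price discrimination the firm charges each unit its demand price and produces up to where P = MC, i.e. Q = 70.4. Consumer surplus is zero; producer surplus equals total surplus.
CS = 0.

Monopoly: CS = 1548.8; Perfect PD: CS = 0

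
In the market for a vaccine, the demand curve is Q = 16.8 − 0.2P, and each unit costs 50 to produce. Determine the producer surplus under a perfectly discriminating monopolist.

Inverting demand: P = 84 − 5Q.
A perfectly discriminating monopolist sells every unit with P(Q) ≥ MC(Q), so output equals the competitive quantity Q = 6.8. Each buyer pays their reservation price, so CS = 0 and the firm captures all surplus.
PS = ½·(84 − 50)·6.8 = 115.6.

PS = 115.6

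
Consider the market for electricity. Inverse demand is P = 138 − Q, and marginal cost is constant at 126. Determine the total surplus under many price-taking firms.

TS = 72

Perfect competition: P = MC = 126, so 138 − Q = 126 and Q = 12.
CS = ½·(138 − 126)·12 = 72; PS = (126 − 126)·12 = 0; TS = 72.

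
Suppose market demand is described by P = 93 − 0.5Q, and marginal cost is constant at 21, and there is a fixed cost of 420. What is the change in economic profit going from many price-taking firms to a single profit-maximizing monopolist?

Competitive firms price at marginal cost: P = 21, giving Q = 144.
Profit = (21 − 21)·144 − 420 = −420.
A monopolist chooses Q where MR = MC. MR = 93 − Q; setting this equal to 21 gives Q = 72 and P = 57.
Profit = (57 − 21)·72 − 420 = 2172.
Change in economic profit: 2172 − −420 = 2592.

Economic profit rises by 2592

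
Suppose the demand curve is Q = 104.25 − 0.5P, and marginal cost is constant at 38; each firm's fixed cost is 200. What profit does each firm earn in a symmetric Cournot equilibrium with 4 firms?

π_i = 381.405

Inverting demand: P = 208.5 − 2Q.
With 4 symmetric Cournot firms, each firm's FOC gives 208.5 − 10q = 38, so q = 17.05, Q = 4·17.05 = 68.2, and P = 72.1.
Each firm's profit = (72.1 − 38)·17.05 − 200 = 381.405.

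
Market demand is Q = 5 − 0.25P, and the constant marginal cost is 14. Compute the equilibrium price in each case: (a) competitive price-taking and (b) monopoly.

Inverting demand: P = 20 − 4Q.
Perfect competition: P = MC = 14, so 20 − 4Q = 14 and Q = 1.5.
A monopolist chooses Q where MR = MC. MR = 20 − 8Q; setting this equal to 14 gives Q = 0.75 and P = 17.

Competition: P = 14; Monopoly: P = 17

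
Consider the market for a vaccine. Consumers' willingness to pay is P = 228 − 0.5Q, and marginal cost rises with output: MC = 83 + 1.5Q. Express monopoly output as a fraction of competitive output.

Q_m/Q_c = 0.8

The monopolist equates marginal revenue to marginal cost: 228 − Q = 83 + 1.5Q, so Q = 58. From demand, P = 199.
Competitive equilibrium sets price equal to marginal cost: 228 − 0.5Q = 83 + 1.5Q, so Q = 72.5 and P = 191.75.
Ratio Q_m/Q_c = 58/72.5 = 0.8.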